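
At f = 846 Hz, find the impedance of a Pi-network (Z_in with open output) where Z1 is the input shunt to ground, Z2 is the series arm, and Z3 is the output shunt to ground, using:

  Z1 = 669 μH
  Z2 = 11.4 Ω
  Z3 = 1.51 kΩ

Step 1 — Angular frequency: ω = 2π·f = 2π·846 = 5316 rad/s.
Step 2 — Component impedances:
  Z1: Z = jωL = j·5316·0.000669 = 0 + j3.556 Ω
  Z2: Z = R = 11.4 Ω
  Z3: Z = R = 1510 Ω
Step 3 — With open output, the series arm Z2 and the output shunt Z3 appear in series to ground: Z2 + Z3 = 1521 Ω.
Step 4 — Parallel with input shunt Z1: Z_in = Z1 || (Z2 + Z3) = 0.008312 + j3.556 Ω = 3.556∠89.9° Ω.

Z = 0.008312 + j3.556 Ω = 3.556∠89.9° Ω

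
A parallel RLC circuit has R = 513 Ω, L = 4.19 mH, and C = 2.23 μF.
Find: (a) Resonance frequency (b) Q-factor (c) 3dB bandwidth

Step 1 — Resonance: ω₀ = 1/√(LC) = 1/√(0.00419·2.23e-06) = 1.035e+04 rad/s.
Step 2 — f₀ = ω₀/(2π) = 1646 Hz.
Step 3 — Parallel Q: Q = R/(ω₀L) = 513/(1.035e+04·0.00419) = 11.83.
Step 4 — Bandwidth: Δω = ω₀/Q = 874.1 rad/s; BW = Δω/(2π) = 139.1 Hz.

(a) f₀ = 1646 Hz  (b) Q = 11.83  (c) BW = 139.1 Hz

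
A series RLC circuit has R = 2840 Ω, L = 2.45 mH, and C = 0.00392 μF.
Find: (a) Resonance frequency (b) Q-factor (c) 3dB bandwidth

Step 1 — Resonance: ω₀ = 1/√(LC) = 1/√(0.00245·3.92e-09) = 3.227e+05 rad/s.
Step 2 — f₀ = ω₀/(2π) = 5.136e+04 Hz.
Step 3 — Series Q: Q = ω₀L/R = 3.227e+05·0.00245/2840 = 0.2784.
Step 4 — Bandwidth: Δω = ω₀/Q = 1.159e+06 rad/s; BW = Δω/(2π) = 1.845e+05 Hz.

(a) f₀ = 5.136e+04 Hz  (b) Q = 0.2784  (c) BW = 1.845e+05 Hz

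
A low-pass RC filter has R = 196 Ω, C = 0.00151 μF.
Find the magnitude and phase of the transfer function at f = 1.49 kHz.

Step 1 — Angular frequency: ω = 2π·1490 = 9362 rad/s.
Step 2 — Transfer function: H(jω) = 1/(1 + jωRC).
Step 3 — Denominator: 1 + jωRC = 1 + j·9362·196·1.51e-09 = 1 + j0.002771.
Step 4 — H = 1 - j0.002771.
Step 5 — Magnitude: |H| = 1 (-0.0 dB); phase: φ = -0.2°.

|H| = 1 (-0.0 dB), φ = -0.2°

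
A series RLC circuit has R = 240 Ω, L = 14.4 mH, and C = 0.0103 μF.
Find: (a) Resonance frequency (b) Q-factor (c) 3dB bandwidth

Step 1 — Resonance: ω₀ = 1/√(LC) = 1/√(0.0144·1.03e-08) = 8.211e+04 rad/s.
Step 2 — f₀ = ω₀/(2π) = 1.307e+04 Hz.
Step 3 — Series Q: Q = ω₀L/R = 8.211e+04·0.0144/240 = 4.927.
Step 4 — Bandwidth: Δω = ω₀/Q = 1.667e+04 rad/s; BW = Δω/(2π) = 2653 Hz.

(a) f₀ = 1.307e+04 Hz  (b) Q = 4.927  (c) BW = 2653 Hz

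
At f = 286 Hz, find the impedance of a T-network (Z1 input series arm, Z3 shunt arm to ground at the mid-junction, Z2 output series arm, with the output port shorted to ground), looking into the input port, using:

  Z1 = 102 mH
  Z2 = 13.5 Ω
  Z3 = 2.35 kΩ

Step 1 — Angular frequency: ω = 2π·f = 2π·286 = 1797 rad/s.
Step 2 — Component impedances:
  Z1: Z = jωL = j·1797·0.102 = 0 + j183.3 Ω
  Z2: Z = R = 13.5 Ω
  Z3: Z = R = 2350 Ω
Step 3 — With the output port shorted to ground, the output series arm Z2 runs from the junction to ground; the shunt arm Z3 also runs from the junction to ground. They appear in parallel: Z3 || Z2 = 13.42 Ω.
Step 4 — Series with input arm Z1: Z_in = Z1 + (Z3 || Z2) = 13.42 + j183.3 Ω = 183.8∠85.8° Ω.

Z = 13.42 + j183.3 Ω = 183.8∠85.8° Ω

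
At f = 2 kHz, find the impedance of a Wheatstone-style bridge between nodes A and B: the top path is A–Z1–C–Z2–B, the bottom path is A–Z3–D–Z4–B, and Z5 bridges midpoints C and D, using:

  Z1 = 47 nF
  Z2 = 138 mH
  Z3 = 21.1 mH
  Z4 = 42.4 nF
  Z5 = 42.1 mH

Step 1 — Angular frequency: ω = 2π·f = 2π·2000 = 1.257e+04 rad/s.
Step 2 — Component impedances:
  Z1: Z = 1/(jωC) = -j/(ω·C) = 0 - j1693 Ω
  Z2: Z = jωL = j·1.257e+04·0.138 = 0 + j1734 Ω
  Z3: Z = jωL = j·1.257e+04·0.0211 = 0 + j265.2 Ω
  Z4: Z = 1/(jωC) = -j/(ω·C) = 0 - j1877 Ω
  Z5: Z = jωL = j·1.257e+04·0.0421 = 0 + j529 Ω
Step 3 — Bridge requires nodal analysis (the Z5 bridge couples midpoints C and D, so the two paths cannot be reduced to a simple series/parallel combination). Setting node B to ground and injecting 1 A at node A, the 3-node admittance system at A, C, D solves to V_A = Z_AB = 0 - j7456 Ω = 7456∠-90.0° Ω.

Z = 0 - j7456 Ω = 7456∠-90.0° Ω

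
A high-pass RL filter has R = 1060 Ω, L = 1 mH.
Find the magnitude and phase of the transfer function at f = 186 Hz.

Step 1 — Angular frequency: ω = 2π·186 = 1169 rad/s.
Step 2 — Transfer function: H(jω) = jωL/(R + jωL).
Step 3 — Numerator jωL = j·1.169; denominator R + jωL = 1060 + j1.169.
Step 4 — H = 1.216e-06 + j0.001103.
Step 5 — Magnitude: |H| = 0.001103 (-59.2 dB); phase: φ = 89.9°.

|H| = 0.001103 (-59.2 dB), φ = 89.9°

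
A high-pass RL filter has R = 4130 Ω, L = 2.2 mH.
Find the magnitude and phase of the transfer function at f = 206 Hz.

Step 1 — Angular frequency: ω = 2π·206 = 1294 rad/s.
Step 2 — Transfer function: H(jω) = jωL/(R + jωL).
Step 3 — Numerator jωL = j·2.848; denominator R + jωL = 4130 + j2.848.
Step 4 — H = 4.754e-07 + j0.0006895.
Step 5 — Magnitude: |H| = 0.0006895 (-63.2 dB); phase: φ = 90.0°.

|H| = 0.0006895 (-63.2 dB), φ = 90.0°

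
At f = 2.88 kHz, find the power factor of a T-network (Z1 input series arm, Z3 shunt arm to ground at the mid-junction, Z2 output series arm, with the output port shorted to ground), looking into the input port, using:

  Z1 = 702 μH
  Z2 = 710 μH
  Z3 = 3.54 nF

Step 1 — Angular frequency: ω = 2π·f = 2π·2880 = 1.81e+04 rad/s.
Step 2 — Component impedances:
  Z1: Z = jωL = j·1.81e+04·0.000702 = 0 + j12.7 Ω
  Z2: Z = jωL = j·1.81e+04·0.00071 = 0 + j12.85 Ω
  Z3: Z = 1/(jωC) = -j/(ω·C) = 0 - j1.561e+04 Ω
Step 3 — With the output port shorted to ground, the output series arm Z2 runs from the junction to ground; the shunt arm Z3 also runs from the junction to ground. They appear in parallel: Z3 || Z2 = 0 + j12.86 Ω.
Step 4 — Series with input arm Z1: Z_in = Z1 + (Z3 || Z2) = 0 + j25.56 Ω = 25.56∠90.0° Ω.
Step 5 — Power factor: PF = cos(φ) = Re(Z)/|Z| = 0/25.56 = 0.
Step 6 — Type: Im(Z) = 25.56 ⇒ lagging (phase φ = 90.0°).

PF = 0 (lagging, φ = 90.0°)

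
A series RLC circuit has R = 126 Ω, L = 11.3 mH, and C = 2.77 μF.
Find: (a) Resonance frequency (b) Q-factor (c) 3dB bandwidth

Step 1 — Resonance: ω₀ = 1/√(LC) = 1/√(0.0113·2.77e-06) = 5652 rad/s.
Step 2 — f₀ = ω₀/(2π) = 899.6 Hz.
Step 3 — Series Q: Q = ω₀L/R = 5652·0.0113/126 = 0.5069.
Step 4 — Bandwidth: Δω = ω₀/Q = 1.115e+04 rad/s; BW = Δω/(2π) = 1775 Hz.

(a) f₀ = 899.6 Hz  (b) Q = 0.5069  (c) BW = 1775 Hz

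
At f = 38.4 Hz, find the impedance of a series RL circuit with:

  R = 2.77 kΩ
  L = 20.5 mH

Step 1 — Angular frequency: ω = 2π·f = 2π·38.4 = 241.3 rad/s.
Step 2 — Component impedances:
  R: Z = R = 2770 Ω
  L: Z = jωL = j·241.3·0.0205 = 0 + j4.946 Ω
Step 3 — Series combination: Z_total = R + L = 2770 + j4.946 Ω = 2770∠0.1° Ω.

Z = 2770 + j4.946 Ω = 2770∠0.1° Ω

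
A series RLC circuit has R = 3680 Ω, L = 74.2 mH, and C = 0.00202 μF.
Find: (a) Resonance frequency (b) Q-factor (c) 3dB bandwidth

Step 1 — Resonance condition Im(Z)=0 gives ω₀ = 1/√(LC).
Step 2 — ω₀ = 1/√(0.0742·2.02e-09) = 8.168e+04 rad/s.
Step 3 — f₀ = ω₀/(2π) = 1.3e+04 Hz.
Step 4 — Series Q: Q = ω₀L/R = 8.168e+04·0.0742/3680 = 1.647.
Step 5 — 3dB bandwidth: Δω = ω₀/Q = 4.96e+04 rad/s; BW = Δω/(2π) = 7893 Hz.

(a) f₀ = 1.3e+04 Hz  (b) Q = 1.647  (c) BW = 7893 Hz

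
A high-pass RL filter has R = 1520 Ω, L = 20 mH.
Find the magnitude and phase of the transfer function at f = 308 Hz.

Step 1 — Angular frequency: ω = 2π·308 = 1935 rad/s.
Step 2 — Transfer function: H(jω) = jωL/(R + jωL).
Step 3 — Numerator jωL = j·38.7; denominator R + jωL = 1520 + j38.7.
Step 4 — H = 0.000648 + j0.02545.
Step 5 — Magnitude: |H| = 0.02546 (-31.9 dB); phase: φ = 88.5°.

|H| = 0.02546 (-31.9 dB), φ = 88.5°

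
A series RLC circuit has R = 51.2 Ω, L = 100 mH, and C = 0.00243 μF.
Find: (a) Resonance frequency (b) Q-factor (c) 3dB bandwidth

Step 1 — Resonance: ω₀ = 1/√(LC) = 1/√(0.1·2.43e-09) = 6.415e+04 rad/s.
Step 2 — f₀ = ω₀/(2π) = 1.021e+04 Hz.
Step 3 — Series Q: Q = ω₀L/R = 6.415e+04·0.1/51.2 = 125.3.
Step 4 — Bandwidth: Δω = ω₀/Q = 512 rad/s; BW = Δω/(2π) = 81.49 Hz.

(a) f₀ = 1.021e+04 Hz  (b) Q = 125.3  (c) BW = 81.49 Hz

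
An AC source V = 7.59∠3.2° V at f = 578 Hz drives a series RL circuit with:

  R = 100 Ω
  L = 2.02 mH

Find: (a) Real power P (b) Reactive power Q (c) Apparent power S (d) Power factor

Step 1 — Angular frequency: ω = 2π·f = 2π·578 = 3632 rad/s.
Step 2 — Component impedances:
  R: Z = R = 100 Ω
  L: Z = jωL = j·3632·0.00202 = 0 + j7.336 Ω
Step 3 — Series combination: Z_total = R + L = 100 + j7.336 Ω = 100.3∠4.2° Ω.
Step 4 — Source phasor: V = 7.59∠3.2° V = 7.578 + j0.4237 V.
Step 5 — Current: I = V / Z = 0.07569 - j0.001315 A = 0.0757∠-1.0° A.
Step 6 — Complex power: S = V·I* = 0.573 + j0.04204 VA.
Step 7 — Real power: P = Re(S) = 0.573 W.
Step 8 — Reactive power: Q = Im(S) = 0.04204 VAR.
Step 9 — Apparent power: |S| = 0.5745 VA.
Step 10 — Power factor: PF = P/|S| = 0.9973 (lagging).

(a) P = 0.573 W  (b) Q = 0.04204 VAR  (c) S = 0.5745 VA  (d) PF = 0.9973 (lagging)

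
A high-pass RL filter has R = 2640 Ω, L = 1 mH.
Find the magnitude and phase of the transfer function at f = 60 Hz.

Step 1 — Angular frequency: ω = 2π·60 = 377 rad/s.
Step 2 — Transfer function: H(jω) = jωL/(R + jωL).
Step 3 — Numerator jωL = j·0.377; denominator R + jωL = 2640 + j0.377.
Step 4 — H = 2.039e-08 + j0.0001428.
Step 5 — Magnitude: |H| = 0.0001428 (-76.9 dB); phase: φ = 90.0°.

|H| = 0.0001428 (-76.9 dB), φ = 90.0°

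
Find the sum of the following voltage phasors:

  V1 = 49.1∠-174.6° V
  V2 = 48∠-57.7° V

Step 1 — Convert each phasor to rectangular form:
  V1 = 49.1·(cos(-174.6°) + j·sin(-174.6°)) = -48.88 - j4.621 V
  V2 = 48·(cos(-57.7°) + j·sin(-57.7°)) = 25.65 - j40.57 V
Step 2 — Sum components: V_total = -23.23 - j45.19 V.
Step 3 — Convert to polar: |V_total| = 50.82 V, ∠V_total = -117.2°.

V_total = 50.82∠-117.2° V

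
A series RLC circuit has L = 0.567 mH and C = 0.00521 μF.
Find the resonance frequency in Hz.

Step 1 — Resonance condition Im(Z)=0 gives ω₀ = 1/√(LC).
Step 2 — ω₀ = 1/√(0.000567·5.21e-09) = 5.818e+05 rad/s.
Step 3 — f₀ = ω₀/(2π) = 9.26e+04 Hz.

f₀ = 9.26e+04 Hz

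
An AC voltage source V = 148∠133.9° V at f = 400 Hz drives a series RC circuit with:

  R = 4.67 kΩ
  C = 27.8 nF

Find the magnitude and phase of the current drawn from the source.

Step 1 — Angular frequency: ω = 2π·f = 2π·400 = 2513 rad/s.
Step 2 — Component impedances:
  R: Z = R = 4670 Ω
  C: Z = 1/(jωC) = -j/(ω·C) = 0 - j1.431e+04 Ω
Step 3 — Series combination: Z_total = R + C = 4670 - j1.431e+04 Ω = 1.506e+04∠-71.9° Ω.
Step 4 — Source phasor: V = 148∠133.9° V = -102.6 + j106.6 V.
Step 5 — Ohm's law: I = V / Z_total = (-102.6 + j106.6) / (4670 - j1.431e+04) = -0.008848 - j0.004283 A.
Step 6 — Convert to polar: |I| = 0.009831 A, ∠I = -154.2°.

I = 0.009831∠-154.2° A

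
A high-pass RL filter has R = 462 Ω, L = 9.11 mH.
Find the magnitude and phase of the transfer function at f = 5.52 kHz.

Step 1 — Angular frequency: ω = 2π·5520 = 3.468e+04 rad/s.
Step 2 — Transfer function: H(jω) = jωL/(R + jωL).
Step 3 — Numerator jωL = j·316; denominator R + jωL = 462 + j316.
Step 4 — H = 0.3187 + j0.466.
Step 5 — Magnitude: |H| = 0.5645 (-5.0 dB); phase: φ = 55.6°.

|H| = 0.5645 (-5.0 dB), φ = 55.6°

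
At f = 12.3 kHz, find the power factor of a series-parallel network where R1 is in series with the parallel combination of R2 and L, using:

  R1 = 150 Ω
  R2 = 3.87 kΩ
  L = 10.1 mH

Step 1 — Angular frequency: ω = 2π·f = 2π·1.23e+04 = 7.728e+04 rad/s.
Step 2 — Component impedances:
  R1: Z = R = 150 Ω
  R2: Z = R = 3870 Ω
  L: Z = jωL = j·7.728e+04·0.0101 = 0 + j780.6 Ω
Step 3 — Parallel branch: R2 || L = 1/(1/R2 + 1/L) = 151.3 + j750 Ω.
Step 4 — Series with R1: Z_total = R1 + (R2 || L) = 301.3 + j750 Ω = 808.3∠68.1° Ω.
Step 5 — Power factor: PF = cos(φ) = Re(Z)/|Z| = 301.28/808.3 = 0.3727.
Step 6 — Type: Im(Z) = 750 ⇒ lagging (phase φ = 68.1°).

PF = 0.3727 (lagging, φ = 68.1°)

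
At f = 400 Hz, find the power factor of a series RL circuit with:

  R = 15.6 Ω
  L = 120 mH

Step 1 — Angular frequency: ω = 2π·f = 2π·400 = 2513 rad/s.
Step 2 — Component impedances:
  R: Z = R = 15.6 Ω
  L: Z = jωL = j·2513·0.12 = 0 + j301.6 Ω
Step 3 — Series combination: Z_total = R + L = 15.6 + j301.6 Ω = 302∠87.0° Ω.
Step 4 — Power factor: PF = cos(φ) = Re(Z)/|Z| = 15.6/302 = 0.05166.
Step 5 — Type: Im(Z) = 301.6 ⇒ lagging (phase φ = 87.0°).

PF = 0.05166 (lagging, φ = 87.0°)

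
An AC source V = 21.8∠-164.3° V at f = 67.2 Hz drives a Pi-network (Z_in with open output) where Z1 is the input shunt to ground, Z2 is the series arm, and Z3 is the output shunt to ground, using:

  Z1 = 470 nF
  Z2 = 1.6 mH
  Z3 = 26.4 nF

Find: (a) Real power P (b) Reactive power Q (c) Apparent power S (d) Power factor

Step 1 — Angular frequency: ω = 2π·f = 2π·67.2 = 422.2 rad/s.
Step 2 — Component impedances:
  Z1: Z = 1/(jωC) = -j/(ω·C) = 0 - j5039 Ω
  Z2: Z = jωL = j·422.2·0.0016 = 0 + j0.6756 Ω
  Z3: Z = 1/(jωC) = -j/(ω·C) = 0 - j8.971e+04 Ω
Step 3 — With open output, the series arm Z2 and the output shunt Z3 appear in series to ground: Z2 + Z3 = 0 - j8.971e+04 Ω.
Step 4 — Parallel with input shunt Z1: Z_in = Z1 || (Z2 + Z3) = 0 - j4771 Ω = 4771∠-90.0° Ω.
Step 5 — Source phasor: V = 21.8∠-164.3° V = -20.99 - j5.899 V.
Step 6 — Current: I = V / Z = 0.001236 - j0.004399 A = 0.004569∠-74.3° A.
Step 7 — Complex power: S = V·I* = 0 - j0.09961 VA.
Step 8 — Real power: P = Re(S) = 0 W.
Step 9 — Reactive power: Q = Im(S) = -0.09961 VAR.
Step 10 — Apparent power: |S| = 0.09961 VA.
Step 11 — Power factor: PF = P/|S| = 0 (leading).

(a) P = 0 W  (b) Q = -0.09961 VAR  (c) S = 0.09961 VA  (d) PF = 0 (leading)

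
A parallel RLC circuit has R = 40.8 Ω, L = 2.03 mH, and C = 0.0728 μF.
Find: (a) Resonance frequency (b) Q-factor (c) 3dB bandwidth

Step 1 — Resonance: ω₀ = 1/√(LC) = 1/√(0.00203·7.28e-08) = 8.226e+04 rad/s.
Step 2 — f₀ = ω₀/(2π) = 1.309e+04 Hz.
Step 3 — Parallel Q: Q = R/(ω₀L) = 40.8/(8.226e+04·0.00203) = 0.2443.
Step 4 — Bandwidth: Δω = ω₀/Q = 3.367e+05 rad/s; BW = Δω/(2π) = 5.358e+04 Hz.

(a) f₀ = 1.309e+04 Hz  (b) Q = 0.2443  (c) BW = 5.358e+04 Hz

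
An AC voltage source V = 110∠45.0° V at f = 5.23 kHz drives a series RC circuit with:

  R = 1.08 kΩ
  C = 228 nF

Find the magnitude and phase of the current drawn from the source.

Step 1 — Angular frequency: ω = 2π·f = 2π·5230 = 3.286e+04 rad/s.
Step 2 — Component impedances:
  R: Z = R = 1080 Ω
  C: Z = 1/(jωC) = -j/(ω·C) = 0 - j133.5 Ω
Step 3 — Series combination: Z_total = R + C = 1080 - j133.5 Ω = 1088∠-7.0° Ω.
Step 4 — Source phasor: V = 110∠45.0° V = 77.78 + j77.78 V.
Step 5 — Ohm's law: I = V / Z_total = (77.78 + j77.78) / (1080 - j133.5) = 0.06217 + j0.0797 A.
Step 6 — Convert to polar: |I| = 0.1011 A, ∠I = 52.0°.

I = 0.1011∠52.0° A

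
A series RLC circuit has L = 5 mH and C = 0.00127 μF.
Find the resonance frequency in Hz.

Step 1 — Resonance condition Im(Z)=0 gives ω₀ = 1/√(LC).
Step 2 — ω₀ = 1/√(0.005·1.27e-09) = 3.968e+05 rad/s.
Step 3 — f₀ = ω₀/(2π) = 6.316e+04 Hz.

f₀ = 6.316e+04 Hz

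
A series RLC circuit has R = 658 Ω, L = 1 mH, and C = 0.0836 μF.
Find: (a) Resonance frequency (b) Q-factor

Step 1 — Resonance condition Im(Z)=0 gives ω₀ = 1/√(LC).
Step 2 — ω₀ = 1/√(0.001·8.36e-08) = 1.094e+05 rad/s.
Step 3 — f₀ = ω₀/(2π) = 1.741e+04 Hz.
Step 4 — Series Q: Q = ω₀L/R = 1.094e+05·0.001/658 = 0.1662.

(a) f₀ = 1.741e+04 Hz  (b) Q = 0.1662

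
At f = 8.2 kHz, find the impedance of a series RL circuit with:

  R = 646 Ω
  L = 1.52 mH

Step 1 — Angular frequency: ω = 2π·f = 2π·8200 = 5.152e+04 rad/s.
Step 2 — Component impedances:
  R: Z = R = 646 Ω
  L: Z = jωL = j·5.152e+04·0.00152 = 0 + j78.31 Ω
Step 3 — Series combination: Z_total = R + L = 646 + j78.31 Ω = 650.7∠6.9° Ω.

Z = 646 + j78.31 Ω = 650.7∠6.9° Ω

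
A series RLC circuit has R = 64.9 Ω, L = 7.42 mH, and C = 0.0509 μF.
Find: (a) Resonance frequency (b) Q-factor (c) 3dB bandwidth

Step 1 — Resonance: ω₀ = 1/√(LC) = 1/√(0.00742·5.09e-08) = 5.146e+04 rad/s.
Step 2 — f₀ = ω₀/(2π) = 8190 Hz.
Step 3 — Series Q: Q = ω₀L/R = 5.146e+04·0.00742/64.9 = 5.883.
Step 4 — Bandwidth: Δω = ω₀/Q = 8747 rad/s; BW = Δω/(2π) = 1392 Hz.

(a) f₀ = 8190 Hz  (b) Q = 5.883  (c) BW = 1392 Hz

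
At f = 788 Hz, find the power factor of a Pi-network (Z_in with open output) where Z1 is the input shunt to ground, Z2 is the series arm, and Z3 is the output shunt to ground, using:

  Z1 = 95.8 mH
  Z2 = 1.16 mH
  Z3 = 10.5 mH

Step 1 — Angular frequency: ω = 2π·f = 2π·788 = 4951 rad/s.
Step 2 — Component impedances:
  Z1: Z = jωL = j·4951·0.0958 = 0 + j474.3 Ω
  Z2: Z = jωL = j·4951·0.00116 = 0 + j5.743 Ω
  Z3: Z = jωL = j·4951·0.0105 = 0 + j51.99 Ω
Step 3 — With open output, the series arm Z2 and the output shunt Z3 appear in series to ground: Z2 + Z3 = 0 + j57.73 Ω.
Step 4 — Parallel with input shunt Z1: Z_in = Z1 || (Z2 + Z3) = 0 + j51.47 Ω = 51.47∠90.0° Ω.
Step 5 — Power factor: PF = cos(φ) = Re(Z)/|Z| = -0/51.47 = -0.
Step 6 — Type: Im(Z) = 51.47 ⇒ lagging (phase φ = 90.0°).

PF = -0 (lagging, φ = 90.0°)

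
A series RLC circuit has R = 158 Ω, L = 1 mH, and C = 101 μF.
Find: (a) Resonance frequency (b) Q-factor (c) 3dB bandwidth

Step 1 — Resonance condition Im(Z)=0 gives ω₀ = 1/√(LC).
Step 2 — ω₀ = 1/√(0.001·0.000101) = 3147 rad/s.
Step 3 — f₀ = ω₀/(2π) = 500.8 Hz.
Step 4 — Series Q: Q = ω₀L/R = 3147·0.001/158 = 0.01992.
Step 5 — 3dB bandwidth: Δω = ω₀/Q = 1.58e+05 rad/s; BW = Δω/(2π) = 2.515e+04 Hz.

(a) f₀ = 500.8 Hz  (b) Q = 0.01992  (c) BW = 2.515e+04 Hz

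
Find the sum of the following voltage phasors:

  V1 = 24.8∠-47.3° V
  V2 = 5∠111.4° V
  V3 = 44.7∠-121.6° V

Step 1 — Convert each phasor to rectangular form:
  V1 = 24.8·(cos(-47.3°) + j·sin(-47.3°)) = 16.82 - j18.23 V
  V2 = 5·(cos(111.4°) + j·sin(111.4°)) = -1.824 + j4.655 V
  V3 = 44.7·(cos(-121.6°) + j·sin(-121.6°)) = -23.42 - j38.07 V
Step 2 — Sum components: V_total = -8.428 - j51.64 V.
Step 3 — Convert to polar: |V_total| = 52.33 V, ∠V_total = -99.3°.

V_total = 52.33∠-99.3° V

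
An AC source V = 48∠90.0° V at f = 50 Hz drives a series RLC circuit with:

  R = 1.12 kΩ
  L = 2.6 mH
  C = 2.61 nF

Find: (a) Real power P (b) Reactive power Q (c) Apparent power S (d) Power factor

Step 1 — Angular frequency: ω = 2π·f = 2π·50 = 314.2 rad/s.
Step 2 — Component impedances:
  R: Z = R = 1120 Ω
  L: Z = jωL = j·314.2·0.0026 = 0 + j0.8168 Ω
  C: Z = 1/(jωC) = -j/(ω·C) = 0 - j1.22e+06 Ω
Step 3 — Series combination: Z_total = R + L + C = 1120 - j1.22e+06 Ω = 1.22e+06∠-89.9° Ω.
Step 4 — Source phasor: V = 48∠90.0° V = 0 + j48 V.
Step 5 — Current: I = V / Z = -3.936e-05 + j3.614e-08 A = 3.936e-05∠179.9° A.
Step 6 — Complex power: S = V·I* = 1.735e-06 - j0.001889 VA.
Step 7 — Real power: P = Re(S) = 1.735e-06 W.
Step 8 — Reactive power: Q = Im(S) = -0.001889 VAR.
Step 9 — Apparent power: |S| = 0.001889 VA.
Step 10 — Power factor: PF = P/|S| = 0.0009184 (leading).

(a) P = 1.735e-06 W  (b) Q = -0.001889 VAR  (c) S = 0.001889 VA  (d) PF = 0.0009184 (leading)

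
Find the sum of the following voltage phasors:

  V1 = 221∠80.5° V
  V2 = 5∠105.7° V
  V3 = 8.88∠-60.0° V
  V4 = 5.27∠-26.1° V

Step 1 — Convert each phasor to rectangular form:
  V1 = 221·(cos(80.5°) + j·sin(80.5°)) = 36.48 + j218 V
  V2 = 5·(cos(105.7°) + j·sin(105.7°)) = -1.353 + j4.813 V
  V3 = 8.88·(cos(-60.0°) + j·sin(-60.0°)) = 4.44 - j7.69 V
  V4 = 5.27·(cos(-26.1°) + j·sin(-26.1°)) = 4.733 - j2.318 V
Step 2 — Sum components: V_total = 44.3 + j212.8 V.
Step 3 — Convert to polar: |V_total| = 217.3 V, ∠V_total = 78.2°.

V_total = 217.3∠78.2° V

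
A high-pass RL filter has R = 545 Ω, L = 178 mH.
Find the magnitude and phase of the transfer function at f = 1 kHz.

Step 1 — Angular frequency: ω = 2π·1000 = 6283 rad/s.
Step 2 — Transfer function: H(jω) = jωL/(R + jωL).
Step 3 — Numerator jωL = j·1118; denominator R + jωL = 545 + j1118.
Step 4 — H = 0.8081 + j0.3938.
Step 5 — Magnitude: |H| = 0.8989 (-0.9 dB); phase: φ = 26.0°.

|H| = 0.8989 (-0.9 dB), φ = 26.0°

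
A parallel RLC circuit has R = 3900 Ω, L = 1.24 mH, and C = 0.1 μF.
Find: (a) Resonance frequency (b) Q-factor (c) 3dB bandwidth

Step 1 — Resonance: ω₀ = 1/√(LC) = 1/√(0.00124·1e-07) = 8.98e+04 rad/s.
Step 2 — f₀ = ω₀/(2π) = 1.429e+04 Hz.
Step 3 — Parallel Q: Q = R/(ω₀L) = 3900/(8.98e+04·0.00124) = 35.02.
Step 4 — Bandwidth: Δω = ω₀/Q = 2564 rad/s; BW = Δω/(2π) = 408.1 Hz.

(a) f₀ = 1.429e+04 Hz  (b) Q = 35.02  (c) BW = 408.1 Hz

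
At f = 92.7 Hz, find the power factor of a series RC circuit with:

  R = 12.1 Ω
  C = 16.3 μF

Step 1 — Angular frequency: ω = 2π·f = 2π·92.7 = 582.5 rad/s.
Step 2 — Component impedances:
  R: Z = R = 12.1 Ω
  C: Z = 1/(jωC) = -j/(ω·C) = 0 - j105.3 Ω
Step 3 — Series combination: Z_total = R + C = 12.1 - j105.3 Ω = 106∠-83.4° Ω.
Step 4 — Power factor: PF = cos(φ) = Re(Z)/|Z| = 12.1/106.02 = 0.1141.
Step 5 — Type: Im(Z) = -105.3 ⇒ leading (phase φ = -83.4°).

PF = 0.1141 (leading, φ = -83.4°)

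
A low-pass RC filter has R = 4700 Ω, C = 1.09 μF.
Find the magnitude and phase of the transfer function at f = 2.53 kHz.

Step 1 — Angular frequency: ω = 2π·2530 = 1.59e+04 rad/s.
Step 2 — Transfer function: H(jω) = 1/(1 + jωRC).
Step 3 — Denominator: 1 + jωRC = 1 + j·1.59e+04·4700·1.09e-06 = 1 + j81.44.
Step 4 — H = 0.0001508 - j0.01228.
Step 5 — Magnitude: |H| = 0.01228 (-38.2 dB); phase: φ = -89.3°.

|H| = 0.01228 (-38.2 dB), φ = -89.3°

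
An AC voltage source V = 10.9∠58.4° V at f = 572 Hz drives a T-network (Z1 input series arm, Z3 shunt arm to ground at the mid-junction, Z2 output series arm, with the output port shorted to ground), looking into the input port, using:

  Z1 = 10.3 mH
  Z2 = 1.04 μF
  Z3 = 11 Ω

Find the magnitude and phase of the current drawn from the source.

Step 1 — Angular frequency: ω = 2π·f = 2π·572 = 3594 rad/s.
Step 2 — Component impedances:
  Z1: Z = jωL = j·3594·0.0103 = 0 + j37.02 Ω
  Z2: Z = 1/(jωC) = -j/(ω·C) = 0 - j267.5 Ω
  Z3: Z = R = 11 Ω
Step 3 — With the output port shorted to ground, the output series arm Z2 runs from the junction to ground; the shunt arm Z3 also runs from the junction to ground. They appear in parallel: Z3 || Z2 = 10.98 - j0.4515 Ω.
Step 4 — Series with input arm Z1: Z_in = Z1 + (Z3 || Z2) = 10.98 + j36.57 Ω = 38.18∠73.3° Ω.
Step 5 — Source phasor: V = 10.9∠58.4° V = 5.711 + j9.284 V.
Step 6 — Ohm's law: I = V / Z_total = (5.711 + j9.284) / (10.98 + j36.57) = 0.2759 - j0.07333 A.
Step 7 — Convert to polar: |I| = 0.2855 A, ∠I = -14.9°.

I = 0.2855∠-14.9° A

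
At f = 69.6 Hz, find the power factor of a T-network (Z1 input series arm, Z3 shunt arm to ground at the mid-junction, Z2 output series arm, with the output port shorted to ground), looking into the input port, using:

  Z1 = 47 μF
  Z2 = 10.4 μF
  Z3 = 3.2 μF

Step 1 — Angular frequency: ω = 2π·f = 2π·69.6 = 437.3 rad/s.
Step 2 — Component impedances:
  Z1: Z = 1/(jωC) = -j/(ω·C) = 0 - j48.65 Ω
  Z2: Z = 1/(jωC) = -j/(ω·C) = 0 - j219.9 Ω
  Z3: Z = 1/(jωC) = -j/(ω·C) = 0 - j714.6 Ω
Step 3 — With the output port shorted to ground, the output series arm Z2 runs from the junction to ground; the shunt arm Z3 also runs from the junction to ground. They appear in parallel: Z3 || Z2 = 0 - j168.1 Ω.
Step 4 — Series with input arm Z1: Z_in = Z1 + (Z3 || Z2) = 0 - j216.8 Ω = 216.8∠-90.0° Ω.
Step 5 — Power factor: PF = cos(φ) = Re(Z)/|Z| = 0/216.8 = 0.
Step 6 — Type: Im(Z) = -216.8 ⇒ leading (phase φ = -90.0°).

PF = 0 (leading, φ = -90.0°)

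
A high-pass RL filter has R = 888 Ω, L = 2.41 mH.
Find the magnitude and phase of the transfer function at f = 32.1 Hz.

Step 1 — Angular frequency: ω = 2π·32.1 = 201.7 rad/s.
Step 2 — Transfer function: H(jω) = jωL/(R + jωL).
Step 3 — Numerator jωL = j·0.4861; denominator R + jωL = 888 + j0.4861.
Step 4 — H = 2.996e-07 + j0.0005474.
Step 5 — Magnitude: |H| = 0.0005474 (-65.2 dB); phase: φ = 90.0°.

|H| = 0.0005474 (-65.2 dB), φ = 90.0°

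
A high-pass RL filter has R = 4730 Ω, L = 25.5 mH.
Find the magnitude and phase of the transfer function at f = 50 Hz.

Step 1 — Angular frequency: ω = 2π·50 = 314.2 rad/s.
Step 2 — Transfer function: H(jω) = jωL/(R + jωL).
Step 3 — Numerator jωL = j·8.011; denominator R + jωL = 4730 + j8.011.
Step 4 — H = 2.869e-06 + j0.001694.
Step 5 — Magnitude: |H| = 0.001694 (-55.4 dB); phase: φ = 89.9°.

|H| = 0.001694 (-55.4 dB), φ = 89.9°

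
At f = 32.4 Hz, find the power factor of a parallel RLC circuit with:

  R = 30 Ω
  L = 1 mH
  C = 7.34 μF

Step 1 — Angular frequency: ω = 2π·f = 2π·32.4 = 203.6 rad/s.
Step 2 — Component impedances:
  R: Z = R = 30 Ω
  L: Z = jωL = j·203.6·0.001 = 0 + j0.2036 Ω
  C: Z = 1/(jωC) = -j/(ω·C) = 0 - j669.2 Ω
Step 3 — Parallel combination: 1/Z_total = 1/R + 1/L + 1/C; Z_total = 0.001382 + j0.2036 Ω = 0.2036∠89.6° Ω.
Step 4 — Power factor: PF = cos(φ) = Re(Z)/|Z| = 0.001382/0.2036 = 0.006788.
Step 5 — Type: Im(Z) = 0.2036 ⇒ lagging (phase φ = 89.6°).

PF = 0.006788 (lagging, φ = 89.6°)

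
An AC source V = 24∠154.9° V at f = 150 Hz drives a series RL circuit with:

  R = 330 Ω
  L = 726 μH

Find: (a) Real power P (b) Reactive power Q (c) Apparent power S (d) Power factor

Step 1 — Angular frequency: ω = 2π·f = 2π·150 = 942.5 rad/s.
Step 2 — Component impedances:
  R: Z = R = 330 Ω
  L: Z = jωL = j·942.5·0.000726 = 0 + j0.6842 Ω
Step 3 — Series combination: Z_total = R + L = 330 + j0.6842 Ω = 330∠0.1° Ω.
Step 4 — Source phasor: V = 24∠154.9° V = -21.73 + j10.18 V.
Step 5 — Current: I = V / Z = -0.0658 + j0.03099 A = 0.07273∠154.8° A.
Step 6 — Complex power: S = V·I* = 1.745 + j0.003619 VA.
Step 7 — Real power: P = Re(S) = 1.745 W.
Step 8 — Reactive power: Q = Im(S) = 0.003619 VAR.
Step 9 — Apparent power: |S| = 1.745 VA.
Step 10 — Power factor: PF = P/|S| = 1 (lagging).

(a) P = 1.745 W  (b) Q = 0.003619 VAR  (c) S = 1.745 VA  (d) PF = 1 (lagging)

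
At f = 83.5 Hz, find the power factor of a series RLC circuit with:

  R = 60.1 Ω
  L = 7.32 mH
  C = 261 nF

Step 1 — Angular frequency: ω = 2π·f = 2π·83.5 = 524.6 rad/s.
Step 2 — Component impedances:
  R: Z = R = 60.1 Ω
  L: Z = jωL = j·524.6·0.00732 = 0 + j3.84 Ω
  C: Z = 1/(jωC) = -j/(ω·C) = 0 - j7303 Ω
Step 3 — Series combination: Z_total = R + L + C = 60.1 - j7299 Ω = 7299∠-89.5° Ω.
Step 4 — Power factor: PF = cos(φ) = Re(Z)/|Z| = 60.1/7299 = 0.008234.
Step 5 — Type: Im(Z) = -7299 ⇒ leading (phase φ = -89.5°).

PF = 0.008234 (leading, φ = -89.5°)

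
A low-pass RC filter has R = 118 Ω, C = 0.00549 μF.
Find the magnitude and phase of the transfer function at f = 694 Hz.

Step 1 — Angular frequency: ω = 2π·694 = 4361 rad/s.
Step 2 — Transfer function: H(jω) = 1/(1 + jωRC).
Step 3 — Denominator: 1 + jωRC = 1 + j·4361·118·5.49e-09 = 1 + j0.002825.
Step 4 — H = 1 - j0.002825.
Step 5 — Magnitude: |H| = 1 (-0.0 dB); phase: φ = -0.2°.

|H| = 1 (-0.0 dB), φ = -0.2°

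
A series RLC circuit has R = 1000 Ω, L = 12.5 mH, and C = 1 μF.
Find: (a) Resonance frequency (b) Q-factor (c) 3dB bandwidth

Step 1 — Resonance: ω₀ = 1/√(LC) = 1/√(0.0125·1e-06) = 8944 rad/s.
Step 2 — f₀ = ω₀/(2π) = 1424 Hz.
Step 3 — Series Q: Q = ω₀L/R = 8944·0.0125/1000 = 0.1118.
Step 4 — Bandwidth: Δω = ω₀/Q = 8e+04 rad/s; BW = Δω/(2π) = 1.273e+04 Hz.

(a) f₀ = 1424 Hz  (b) Q = 0.1118  (c) BW = 1.273e+04 Hz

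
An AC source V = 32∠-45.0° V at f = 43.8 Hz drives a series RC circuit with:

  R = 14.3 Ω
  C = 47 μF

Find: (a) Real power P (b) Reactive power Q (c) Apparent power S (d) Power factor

Step 1 — Angular frequency: ω = 2π·f = 2π·43.8 = 275.2 rad/s.
Step 2 — Component impedances:
  R: Z = R = 14.3 Ω
  C: Z = 1/(jωC) = -j/(ω·C) = 0 - j77.31 Ω
Step 3 — Series combination: Z_total = R + C = 14.3 - j77.31 Ω = 78.62∠-79.5° Ω.
Step 4 — Source phasor: V = 32∠-45.0° V = 22.63 - j22.63 V.
Step 5 — Current: I = V / Z = 0.3353 + j0.2307 A = 0.407∠34.5° A.
Step 6 — Complex power: S = V·I* = 2.369 - j12.81 VA.
Step 7 — Real power: P = Re(S) = 2.369 W.
Step 8 — Reactive power: Q = Im(S) = -12.81 VAR.
Step 9 — Apparent power: |S| = 13.02 VA.
Step 10 — Power factor: PF = P/|S| = 0.1819 (leading).

(a) P = 2.369 W  (b) Q = -12.81 VAR  (c) S = 13.02 VA  (d) PF = 0.1819 (leading)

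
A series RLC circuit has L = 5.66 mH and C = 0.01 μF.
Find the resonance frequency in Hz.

Step 1 — Resonance condition Im(Z)=0 gives ω₀ = 1/√(LC).
Step 2 — ω₀ = 1/√(0.00566·1e-08) = 1.329e+05 rad/s.
Step 3 — f₀ = ω₀/(2π) = 2.115e+04 Hz.

f₀ = 2.115e+04 Hz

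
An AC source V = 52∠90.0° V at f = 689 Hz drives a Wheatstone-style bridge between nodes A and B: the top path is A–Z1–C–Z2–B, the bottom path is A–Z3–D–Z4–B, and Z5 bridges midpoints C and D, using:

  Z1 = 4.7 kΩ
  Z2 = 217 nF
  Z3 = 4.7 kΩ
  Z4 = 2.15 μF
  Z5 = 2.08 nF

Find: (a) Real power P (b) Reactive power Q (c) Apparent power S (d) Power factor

Step 1 — Angular frequency: ω = 2π·f = 2π·689 = 4329 rad/s.
Step 2 — Component impedances:
  Z1: Z = R = 4700 Ω
  Z2: Z = 1/(jωC) = -j/(ω·C) = 0 - j1064 Ω
  Z3: Z = R = 4700 Ω
  Z4: Z = 1/(jωC) = -j/(ω·C) = 0 - j107.4 Ω
  Z5: Z = 1/(jωC) = -j/(ω·C) = 0 - j1.111e+05 Ω
Step 3 — Bridge requires nodal analysis (the Z5 bridge couples midpoints C and D, so the two paths cannot be reduced to a simple series/parallel combination). Setting node B to ground and injecting 1 A at node A, the 3-node admittance system at A, C, D solves to V_A = Z_AB = 2373 - j288 Ω = 2391∠-6.9° Ω.
Step 4 — Source phasor: V = 52∠90.0° V = 0 + j52 V.
Step 5 — Current: I = V / Z = -0.00262 + j0.02159 A = 0.02175∠96.9° A.
Step 6 — Complex power: S = V·I* = 1.123 - j0.1363 VA.
Step 7 — Real power: P = Re(S) = 1.123 W.
Step 8 — Reactive power: Q = Im(S) = -0.1363 VAR.
Step 9 — Apparent power: |S| = 1.131 VA.
Step 10 — Power factor: PF = P/|S| = 0.9927 (leading).

(a) P = 1.123 W  (b) Q = -0.1363 VAR  (c) S = 1.131 VA  (d) PF = 0.9927 (leading)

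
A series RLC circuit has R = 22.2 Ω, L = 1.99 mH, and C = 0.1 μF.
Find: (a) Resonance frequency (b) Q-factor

Step 1 — Resonance condition Im(Z)=0 gives ω₀ = 1/√(LC).
Step 2 — ω₀ = 1/√(0.00199·1e-07) = 7.089e+04 rad/s.
Step 3 — f₀ = ω₀/(2π) = 1.128e+04 Hz.
Step 4 — Series Q: Q = ω₀L/R = 7.089e+04·0.00199/22.2 = 6.354.

(a) f₀ = 1.128e+04 Hz  (b) Q = 6.354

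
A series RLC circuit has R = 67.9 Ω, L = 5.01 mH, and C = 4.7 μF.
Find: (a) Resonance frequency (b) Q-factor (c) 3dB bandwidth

Step 1 — Resonance condition Im(Z)=0 gives ω₀ = 1/√(LC).
Step 2 — ω₀ = 1/√(0.00501·4.7e-06) = 6517 rad/s.
Step 3 — f₀ = ω₀/(2π) = 1037 Hz.
Step 4 — Series Q: Q = ω₀L/R = 6517·0.00501/67.9 = 0.4808.
Step 5 — 3dB bandwidth: Δω = ω₀/Q = 1.355e+04 rad/s; BW = Δω/(2π) = 2157 Hz.

(a) f₀ = 1037 Hz  (b) Q = 0.4808  (c) BW = 2157 Hz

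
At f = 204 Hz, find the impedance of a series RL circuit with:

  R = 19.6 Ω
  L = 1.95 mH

Step 1 — Angular frequency: ω = 2π·f = 2π·204 = 1282 rad/s.
Step 2 — Component impedances:
  R: Z = R = 19.6 Ω
  L: Z = jωL = j·1282·0.00195 = 0 + j2.499 Ω
Step 3 — Series combination: Z_total = R + L = 19.6 + j2.499 Ω = 19.76∠7.3° Ω.

Z = 19.6 + j2.499 Ω = 19.76∠7.3° Ω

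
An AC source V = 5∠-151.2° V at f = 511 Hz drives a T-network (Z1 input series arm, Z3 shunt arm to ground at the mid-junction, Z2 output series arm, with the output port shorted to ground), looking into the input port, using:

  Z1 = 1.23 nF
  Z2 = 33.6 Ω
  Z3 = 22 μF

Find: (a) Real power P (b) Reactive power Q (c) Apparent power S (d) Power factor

Step 1 — Angular frequency: ω = 2π·f = 2π·511 = 3211 rad/s.
Step 2 — Component impedances:
  Z1: Z = 1/(jωC) = -j/(ω·C) = 0 - j2.532e+05 Ω
  Z2: Z = R = 33.6 Ω
  Z3: Z = 1/(jωC) = -j/(ω·C) = 0 - j14.16 Ω
Step 3 — With the output port shorted to ground, the output series arm Z2 runs from the junction to ground; the shunt arm Z3 also runs from the junction to ground. They appear in parallel: Z3 || Z2 = 5.066 - j12.02 Ω.
Step 4 — Series with input arm Z1: Z_in = Z1 + (Z3 || Z2) = 5.066 - j2.532e+05 Ω = 2.532e+05∠-90.0° Ω.
Step 5 — Source phasor: V = 5∠-151.2° V = -4.382 - j2.409 V.
Step 6 — Current: I = V / Z = 9.512e-06 - j1.73e-05 A = 1.974e-05∠-61.2° A.
Step 7 — Complex power: S = V·I* = 1.975e-09 - j9.872e-05 VA.
Step 8 — Real power: P = Re(S) = 1.975e-09 W.
Step 9 — Reactive power: Q = Im(S) = -9.872e-05 VAR.
Step 10 — Apparent power: |S| = 9.872e-05 VA.
Step 11 — Power factor: PF = P/|S| = 2e-05 (leading).

(a) P = 1.975e-09 W  (b) Q = -9.872e-05 VAR  (c) S = 9.872e-05 VA  (d) PF = 2e-05 (leading)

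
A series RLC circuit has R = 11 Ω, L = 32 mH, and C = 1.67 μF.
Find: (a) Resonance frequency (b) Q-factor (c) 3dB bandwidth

Step 1 — Resonance: ω₀ = 1/√(LC) = 1/√(0.032·1.67e-06) = 4326 rad/s.
Step 2 — f₀ = ω₀/(2π) = 688.5 Hz.
Step 3 — Series Q: Q = ω₀L/R = 4326·0.032/11 = 12.58.
Step 4 — Bandwidth: Δω = ω₀/Q = 343.8 rad/s; BW = Δω/(2π) = 54.71 Hz.

(a) f₀ = 688.5 Hz  (b) Q = 12.58  (c) BW = 54.71 Hz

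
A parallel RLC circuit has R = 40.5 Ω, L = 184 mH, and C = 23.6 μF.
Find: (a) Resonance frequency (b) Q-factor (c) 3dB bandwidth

Step 1 — Resonance: ω₀ = 1/√(LC) = 1/√(0.184·2.36e-05) = 479.9 rad/s.
Step 2 — f₀ = ω₀/(2π) = 76.38 Hz.
Step 3 — Parallel Q: Q = R/(ω₀L) = 40.5/(479.9·0.184) = 0.4587.
Step 4 — Bandwidth: Δω = ω₀/Q = 1046 rad/s; BW = Δω/(2π) = 166.5 Hz.

(a) f₀ = 76.38 Hz  (b) Q = 0.4587  (c) BW = 166.5 Hz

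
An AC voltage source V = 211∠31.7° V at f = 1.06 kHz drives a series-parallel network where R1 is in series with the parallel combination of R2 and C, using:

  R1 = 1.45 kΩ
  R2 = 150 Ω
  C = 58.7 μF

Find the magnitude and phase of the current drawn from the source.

Step 1 — Angular frequency: ω = 2π·f = 2π·1060 = 6660 rad/s.
Step 2 — Component impedances:
  R1: Z = R = 1450 Ω
  R2: Z = R = 150 Ω
  C: Z = 1/(jωC) = -j/(ω·C) = 0 - j2.558 Ω
Step 3 — Parallel branch: R2 || C = 1/(1/R2 + 1/C) = 0.0436 - j2.557 Ω.
Step 4 — Series with R1: Z_total = R1 + (R2 || C) = 1450 - j2.557 Ω = 1450∠-0.1° Ω.
Step 5 — Source phasor: V = 211∠31.7° V = 179.5 + j110.9 V.
Step 6 — Ohm's law: I = V / Z_total = (179.5 + j110.9) / (1450 - j2.557) = 0.1237 + j0.07668 A.
Step 7 — Convert to polar: |I| = 0.1455 A, ∠I = 31.8°.

I = 0.1455∠31.8° A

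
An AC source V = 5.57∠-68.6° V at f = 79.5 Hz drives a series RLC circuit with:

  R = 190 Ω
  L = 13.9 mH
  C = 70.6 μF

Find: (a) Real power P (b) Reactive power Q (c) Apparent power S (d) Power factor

Step 1 — Angular frequency: ω = 2π·f = 2π·79.5 = 499.5 rad/s.
Step 2 — Component impedances:
  R: Z = R = 190 Ω
  L: Z = jωL = j·499.5·0.0139 = 0 + j6.943 Ω
  C: Z = 1/(jωC) = -j/(ω·C) = 0 - j28.36 Ω
Step 3 — Series combination: Z_total = R + L + C = 190 - j21.41 Ω = 191.2∠-6.4° Ω.
Step 4 — Source phasor: V = 5.57∠-68.6° V = 2.032 - j5.186 V.
Step 5 — Current: I = V / Z = 0.0136 - j0.02576 A = 0.02913∠-62.2° A.
Step 6 — Complex power: S = V·I* = 0.1612 - j0.01817 VA.
Step 7 — Real power: P = Re(S) = 0.1612 W.
Step 8 — Reactive power: Q = Im(S) = -0.01817 VAR.
Step 9 — Apparent power: |S| = 0.1623 VA.
Step 10 — Power factor: PF = P/|S| = 0.9937 (leading).

(a) P = 0.1612 W  (b) Q = -0.01817 VAR  (c) S = 0.1623 VA  (d) PF = 0.9937 (leading)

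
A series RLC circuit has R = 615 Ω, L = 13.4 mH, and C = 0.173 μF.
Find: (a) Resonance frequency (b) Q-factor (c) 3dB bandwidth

Step 1 — Resonance condition Im(Z)=0 gives ω₀ = 1/√(LC).
Step 2 — ω₀ = 1/√(0.0134·1.73e-07) = 2.077e+04 rad/s.
Step 3 — f₀ = ω₀/(2π) = 3306 Hz.
Step 4 — Series Q: Q = ω₀L/R = 2.077e+04·0.0134/615 = 0.4525.
Step 5 — 3dB bandwidth: Δω = ω₀/Q = 4.59e+04 rad/s; BW = Δω/(2π) = 7304 Hz.

(a) f₀ = 3306 Hz  (b) Q = 0.4525  (c) BW = 7304 Hz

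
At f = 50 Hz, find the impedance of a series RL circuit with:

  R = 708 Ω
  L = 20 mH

Step 1 — Angular frequency: ω = 2π·f = 2π·50 = 314.2 rad/s.
Step 2 — Component impedances:
  R: Z = R = 708 Ω
  L: Z = jωL = j·314.2·0.02 = 0 + j6.283 Ω
Step 3 — Series combination: Z_total = R + L = 708 + j6.283 Ω = 708∠0.5° Ω.

Z = 708 + j6.283 Ω = 708∠0.5° Ω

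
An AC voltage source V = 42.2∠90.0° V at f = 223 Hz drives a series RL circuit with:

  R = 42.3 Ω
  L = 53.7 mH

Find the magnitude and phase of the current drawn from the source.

Step 1 — Angular frequency: ω = 2π·f = 2π·223 = 1401 rad/s.
Step 2 — Component impedances:
  R: Z = R = 42.3 Ω
  L: Z = jωL = j·1401·0.0537 = 0 + j75.24 Ω
Step 3 — Series combination: Z_total = R + L = 42.3 + j75.24 Ω = 86.32∠60.7° Ω.
Step 4 — Source phasor: V = 42.2∠90.0° V = 0 + j42.2 V.
Step 5 — Ohm's law: I = V / Z_total = (0 + j42.2) / (42.3 + j75.24) = 0.4262 + j0.2396 A.
Step 6 — Convert to polar: |I| = 0.4889 A, ∠I = 29.3°.

I = 0.4889∠29.3° A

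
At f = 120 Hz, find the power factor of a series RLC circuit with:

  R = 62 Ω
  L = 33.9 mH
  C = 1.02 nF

Step 1 — Angular frequency: ω = 2π·f = 2π·120 = 754 rad/s.
Step 2 — Component impedances:
  R: Z = R = 62 Ω
  L: Z = jωL = j·754·0.0339 = 0 + j25.56 Ω
  C: Z = 1/(jωC) = -j/(ω·C) = 0 - j1.3e+06 Ω
Step 3 — Series combination: Z_total = R + L + C = 62 - j1.3e+06 Ω = 1.3e+06∠-90.0° Ω.
Step 4 — Power factor: PF = cos(φ) = Re(Z)/|Z| = 62/1.3003e+06 = 4.768e-05.
Step 5 — Type: Im(Z) = -1.3e+06 ⇒ leading (phase φ = -90.0°).

PF = 4.768e-05 (leading, φ = -90.0°)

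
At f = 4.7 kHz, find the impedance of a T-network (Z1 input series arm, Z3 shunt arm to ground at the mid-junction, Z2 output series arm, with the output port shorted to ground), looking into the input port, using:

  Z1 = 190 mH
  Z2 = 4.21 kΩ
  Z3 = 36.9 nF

Step 1 — Angular frequency: ω = 2π·f = 2π·4700 = 2.953e+04 rad/s.
Step 2 — Component impedances:
  Z1: Z = jωL = j·2.953e+04·0.19 = 0 + j5611 Ω
  Z2: Z = R = 4210 Ω
  Z3: Z = 1/(jωC) = -j/(ω·C) = 0 - j917.7 Ω
Step 3 — With the output port shorted to ground, the output series arm Z2 runs from the junction to ground; the shunt arm Z3 also runs from the junction to ground. They appear in parallel: Z3 || Z2 = 191 - j876.1 Ω.
Step 4 — Series with input arm Z1: Z_in = Z1 + (Z3 || Z2) = 191 + j4735 Ω = 4739∠87.7° Ω.

Z = 191 + j4735 Ω = 4739∠87.7° Ω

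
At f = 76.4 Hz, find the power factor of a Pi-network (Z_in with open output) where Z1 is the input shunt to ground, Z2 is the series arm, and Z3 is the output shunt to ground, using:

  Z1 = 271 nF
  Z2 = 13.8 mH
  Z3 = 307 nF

Step 1 — Angular frequency: ω = 2π·f = 2π·76.4 = 480 rad/s.
Step 2 — Component impedances:
  Z1: Z = 1/(jωC) = -j/(ω·C) = 0 - j7687 Ω
  Z2: Z = jωL = j·480·0.0138 = 0 + j6.624 Ω
  Z3: Z = 1/(jωC) = -j/(ω·C) = 0 - j6786 Ω
Step 3 — With open output, the series arm Z2 and the output shunt Z3 appear in series to ground: Z2 + Z3 = 0 - j6779 Ω.
Step 4 — Parallel with input shunt Z1: Z_in = Z1 || (Z2 + Z3) = 0 - j3602 Ω = 3602∠-90.0° Ω.
Step 5 — Power factor: PF = cos(φ) = Re(Z)/|Z| = 0/3602 = 0.
Step 6 — Type: Im(Z) = -3602 ⇒ leading (phase φ = -90.0°).

PF = 0 (leading, φ = -90.0°)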